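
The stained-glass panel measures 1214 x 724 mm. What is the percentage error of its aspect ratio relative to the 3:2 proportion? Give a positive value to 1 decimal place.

11.8%

Ratio = 1214 / 724 ≈ 1.6768.
Ideal 3:2 = 1.5000. |1.6768 − 1.5000| / 1.5000 ≈ 11.79% → 11.8%.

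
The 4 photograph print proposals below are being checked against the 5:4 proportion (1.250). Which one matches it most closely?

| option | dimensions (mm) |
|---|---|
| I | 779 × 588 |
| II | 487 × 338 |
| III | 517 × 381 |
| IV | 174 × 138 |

Ratios (long/short): I ≈ 1.325; II ≈ 1.441; III ≈ 1.357; IV ≈ 1.261.
5:4 ≈ 1.250; option IV is nearest (Δ 0.011).

IV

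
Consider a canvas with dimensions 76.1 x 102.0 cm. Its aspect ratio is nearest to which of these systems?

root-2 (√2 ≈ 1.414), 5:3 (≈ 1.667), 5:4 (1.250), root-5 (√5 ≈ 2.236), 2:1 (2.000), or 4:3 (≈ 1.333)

Ratio = 102.0 / 76.1 ≈ 1.340.
Distances: root-2 1.414 (Δ 0.074); 5:3 1.667 (Δ 0.327); 5:4 1.250 (Δ 0.090); root-5 2.236 (Δ 0.896); 2:1 2.000 (Δ 0.660); 4:3 1.333 (Δ 0.007).

4:3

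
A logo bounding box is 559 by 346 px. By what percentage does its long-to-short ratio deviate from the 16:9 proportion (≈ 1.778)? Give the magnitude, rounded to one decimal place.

9.1%

Ratio = 559 / 346 ≈ 1.6156.
Ideal 16:9 ≈ 1.7778. |1.6156 − 1.7778| / 1.7778 ≈ 9.12% → 9.1%.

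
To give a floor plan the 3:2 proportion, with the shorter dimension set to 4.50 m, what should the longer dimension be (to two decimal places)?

6.75 m

3:2 = 1.50000.
Longer side = 4.50 × 1.50000 ≈ 6.7500 → 6.75 m.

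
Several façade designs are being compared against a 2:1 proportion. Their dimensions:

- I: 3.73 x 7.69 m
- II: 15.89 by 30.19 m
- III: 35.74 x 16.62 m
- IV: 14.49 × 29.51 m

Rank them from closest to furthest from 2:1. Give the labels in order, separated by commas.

Ratios: I = 7.69 / 3.73 ≈ 2.062; II = 30.19 / 15.89 ≈ 1.900; III = 35.74 / 16.62 ≈ 2.150; IV = 29.51 / 14.49 ≈ 2.037.
|Δ from 2.000|: I 0.062; II 0.100; III 0.150; IV 0.037.

IV, I, II, III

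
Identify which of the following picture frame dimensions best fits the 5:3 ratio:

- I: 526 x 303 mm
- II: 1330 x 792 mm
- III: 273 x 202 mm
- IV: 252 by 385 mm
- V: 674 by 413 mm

II

Target 5:3 ≈ 1.667.
I: 1.736 (Δ0.069)  II: 1.679 (Δ0.012)  III: 1.351 (Δ0.316)  IV: 1.528 (Δ0.139)  V: 1.632 (Δ0.035)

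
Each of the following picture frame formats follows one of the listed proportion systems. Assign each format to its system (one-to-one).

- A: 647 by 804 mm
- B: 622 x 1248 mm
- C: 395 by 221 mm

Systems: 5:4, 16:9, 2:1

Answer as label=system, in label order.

A=5:4, B=2:1, C=16:9

Ratios: A ≈ 1.243; B ≈ 2.006; C ≈ 1.787.
Targets: 5:4 ≈ 1.250; 16:9 ≈ 1.778; 2:1 ≈ 2.000.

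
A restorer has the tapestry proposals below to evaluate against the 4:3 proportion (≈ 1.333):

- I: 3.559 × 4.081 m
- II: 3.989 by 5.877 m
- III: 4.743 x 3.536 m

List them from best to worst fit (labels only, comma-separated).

Ratios: I = 4.081 / 3.559 ≈ 1.147; II = 5.877 / 3.989 ≈ 1.473; III = 4.743 / 3.536 ≈ 1.341.
|Δ from 1.333|: I 0.186; II 0.140; III 0.008.

III, II, I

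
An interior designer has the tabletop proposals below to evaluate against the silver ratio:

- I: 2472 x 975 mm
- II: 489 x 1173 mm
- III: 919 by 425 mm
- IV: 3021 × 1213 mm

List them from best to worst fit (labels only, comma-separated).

Ratios: I = 2472 / 975 ≈ 2.535; II = 1173 / 489 ≈ 2.399; III = 919 / 425 ≈ 2.162; IV = 3021 / 1213 ≈ 2.491.
|Δ from 2.414|: I 0.121; II 0.015; III 0.252; IV 0.077.

II, IV, I, III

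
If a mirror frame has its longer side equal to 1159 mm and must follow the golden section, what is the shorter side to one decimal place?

golden ratio ≈ 1.61803.
Shorter side = 1159 ÷ 1.61803 ≈ 716.303 → 716.3 mm.

716.3 mm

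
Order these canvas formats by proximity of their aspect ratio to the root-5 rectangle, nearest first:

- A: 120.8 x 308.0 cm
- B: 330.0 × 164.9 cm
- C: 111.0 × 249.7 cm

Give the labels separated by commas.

C, B, A

Ratios: A = 308.0 / 120.8 ≈ 2.550; B = 330.0 / 164.9 ≈ 2.001; C = 249.7 / 111.0 ≈ 2.250.
|Δ from 2.236|: A 0.314; B 0.235; C 0.014.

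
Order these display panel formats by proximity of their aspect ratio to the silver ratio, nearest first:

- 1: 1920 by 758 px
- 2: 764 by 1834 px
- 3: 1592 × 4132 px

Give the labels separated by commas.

2, 1, 3

1: 1920/758 ≈ 2.533 → |2.533 − 2.414| = 0.119
2: 1834/764 ≈ 2.401 → |2.401 − 2.414| = 0.013
3: 4132/1592 ≈ 2.595 → |2.595 − 2.414| = 0.181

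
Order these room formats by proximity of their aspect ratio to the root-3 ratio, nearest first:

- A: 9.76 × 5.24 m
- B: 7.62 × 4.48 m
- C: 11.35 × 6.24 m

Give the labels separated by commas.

A: 9.76/5.24 ≈ 1.863 → |1.863 − 1.732| = 0.131
B: 7.62/4.48 ≈ 1.701 → |1.701 − 1.732| = 0.031
C: 11.35/6.24 ≈ 1.819 → |1.819 − 1.732| = 0.087

B, C, A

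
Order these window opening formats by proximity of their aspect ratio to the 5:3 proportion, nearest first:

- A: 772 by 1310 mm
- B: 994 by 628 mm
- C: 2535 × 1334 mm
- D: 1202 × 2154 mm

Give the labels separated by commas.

Ratios: A = 1310 / 772 ≈ 1.697; B = 994 / 628 ≈ 1.583; C = 2535 / 1334 ≈ 1.900; D = 2154 / 1202 ≈ 1.792.
|Δ from 1.667|: A 0.030; B 0.084; C 0.233; D 0.125.

A, B, D, C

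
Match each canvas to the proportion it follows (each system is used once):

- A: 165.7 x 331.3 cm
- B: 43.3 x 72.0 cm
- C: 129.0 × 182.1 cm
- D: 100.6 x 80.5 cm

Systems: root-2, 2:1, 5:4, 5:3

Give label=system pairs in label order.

A=2:1, B=5:3, C=root-2, D=5:4

A = 331.3/165.7 ≈ 1.999 → 2:1 (2.000)
B = 72.0/43.3 ≈ 1.663 → 5:3 (1.667)
C = 182.1/129.0 ≈ 1.412 → root-2 (1.414)
D = 100.6/80.5 ≈ 1.250 → 5:4 (1.250)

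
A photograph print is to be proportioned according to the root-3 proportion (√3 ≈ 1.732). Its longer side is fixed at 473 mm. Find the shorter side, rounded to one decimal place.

273.1 mm

root-3 ≈ 1.73205.
Shorter side = 473 ÷ 1.73205 ≈ 273.087 → 273.1 mm.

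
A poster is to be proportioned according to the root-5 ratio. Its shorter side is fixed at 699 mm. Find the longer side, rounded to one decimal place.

1563.0 mm

root-5 ≈ 2.23607.
Longer side = 699 × 2.23607 ≈ 1563.013 → 1563.0 mm.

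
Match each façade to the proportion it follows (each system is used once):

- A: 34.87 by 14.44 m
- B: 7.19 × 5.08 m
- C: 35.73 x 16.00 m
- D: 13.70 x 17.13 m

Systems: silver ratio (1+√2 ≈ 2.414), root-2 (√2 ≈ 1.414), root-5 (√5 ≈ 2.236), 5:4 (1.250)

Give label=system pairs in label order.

A = 34.87/14.44 ≈ 2.415 → silver ratio (2.414)
B = 7.19/5.08 ≈ 1.415 → root-2 (1.414)
C = 35.73/16.00 ≈ 2.233 → root-5 (2.236)
D = 17.13/13.70 ≈ 1.250 → 5:4 (1.250)

A=silver ratio, B=root-2, C=root-5, D=5:4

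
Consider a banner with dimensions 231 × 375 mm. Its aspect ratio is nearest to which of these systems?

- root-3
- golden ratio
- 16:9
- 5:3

golden ratio

375/231 ≈ 1.623. Nearest candidates are golden ratio (1.618, off by 0.005) and 5:3 (1.667, off by 0.044).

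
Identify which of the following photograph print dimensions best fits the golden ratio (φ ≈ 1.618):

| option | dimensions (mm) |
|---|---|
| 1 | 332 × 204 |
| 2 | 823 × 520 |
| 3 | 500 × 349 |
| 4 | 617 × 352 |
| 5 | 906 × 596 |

Target golden ratio ≈ 1.618.
1: 1.627 (Δ0.009)  2: 1.583 (Δ0.035)  3: 1.433 (Δ0.185)  4: 1.753 (Δ0.135)  5: 1.520 (Δ0.098)

1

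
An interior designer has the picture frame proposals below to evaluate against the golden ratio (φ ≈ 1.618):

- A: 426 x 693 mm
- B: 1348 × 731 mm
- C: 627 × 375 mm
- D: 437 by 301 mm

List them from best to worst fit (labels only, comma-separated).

Ratios: A = 693 / 426 ≈ 1.627; B = 1348 / 731 ≈ 1.844; C = 627 / 375 ≈ 1.672; D = 437 / 301 ≈ 1.452.
|Δ from 1.618|: A 0.009; B 0.226; C 0.054; D 0.166.

A, C, D, B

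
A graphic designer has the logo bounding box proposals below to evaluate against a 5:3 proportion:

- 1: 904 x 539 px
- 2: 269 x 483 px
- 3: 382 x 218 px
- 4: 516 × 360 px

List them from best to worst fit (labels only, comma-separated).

Ratios: 1 = 904 / 539 ≈ 1.677; 2 = 483 / 269 ≈ 1.796; 3 = 382 / 218 ≈ 1.752; 4 = 516 / 360 ≈ 1.433.
|Δ from 1.667|: 1 0.010; 2 0.129; 3 0.085; 4 0.234.

1, 3, 2, 4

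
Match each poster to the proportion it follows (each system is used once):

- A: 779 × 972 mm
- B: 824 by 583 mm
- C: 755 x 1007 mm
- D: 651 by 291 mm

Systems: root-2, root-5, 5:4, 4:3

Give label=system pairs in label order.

Ratios: A ≈ 1.248; B ≈ 1.413; C ≈ 1.334; D ≈ 2.237.
Targets: root-2 ≈ 1.414; root-5 ≈ 2.236; 5:4 ≈ 1.250; 4:3 ≈ 1.333.

A=5:4, B=root-2, C=4:3, D=root-5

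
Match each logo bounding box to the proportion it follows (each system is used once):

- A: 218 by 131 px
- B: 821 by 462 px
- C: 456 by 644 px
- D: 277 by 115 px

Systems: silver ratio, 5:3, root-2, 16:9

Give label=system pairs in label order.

A=5:3, B=16:9, C=root-2, D=silver ratio

A = 218/131 ≈ 1.664 → 5:3 (1.667)
B = 821/462 ≈ 1.777 → 16:9 (1.778)
C = 644/456 ≈ 1.412 → root-2 (1.414)
D = 277/115 ≈ 2.409 → silver ratio (2.414)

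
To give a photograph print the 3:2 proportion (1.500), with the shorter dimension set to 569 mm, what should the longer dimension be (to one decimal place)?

3:2 = 1.50000.
Longer side = 569 × 1.50000 ≈ 853.500 → 853.5 mm.

853.5 mm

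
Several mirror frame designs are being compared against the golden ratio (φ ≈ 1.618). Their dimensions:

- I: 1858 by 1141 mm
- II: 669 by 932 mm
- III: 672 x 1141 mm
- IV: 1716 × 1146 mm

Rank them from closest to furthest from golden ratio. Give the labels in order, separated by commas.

Ratios: I = 1858 / 1141 ≈ 1.628; II = 932 / 669 ≈ 1.393; III = 1141 / 672 ≈ 1.698; IV = 1716 / 1146 ≈ 1.497.
|Δ from 1.618|: I 0.010; II 0.225; III 0.080; IV 0.121.

I, III, IV, II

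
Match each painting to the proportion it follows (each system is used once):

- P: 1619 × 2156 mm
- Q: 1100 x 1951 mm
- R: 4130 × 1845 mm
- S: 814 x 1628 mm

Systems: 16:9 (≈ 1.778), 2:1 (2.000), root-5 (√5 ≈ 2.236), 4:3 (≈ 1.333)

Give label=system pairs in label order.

P = 2156/1619 ≈ 1.332 → 4:3 (1.333)
Q = 1951/1100 ≈ 1.774 → 16:9 (1.778)
R = 4130/1845 ≈ 2.238 → root-5 (2.236)
S = 1628/814 ≈ 2.000 → 2:1 (2.000)

P=4:3, Q=16:9, R=root-5, S=2:1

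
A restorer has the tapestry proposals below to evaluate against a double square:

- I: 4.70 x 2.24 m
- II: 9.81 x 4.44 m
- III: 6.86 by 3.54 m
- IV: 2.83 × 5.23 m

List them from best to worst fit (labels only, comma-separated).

III, I, IV, II

Ratios: I = 4.70 / 2.24 ≈ 2.098; II = 9.81 / 4.44 ≈ 2.209; III = 6.86 / 3.54 ≈ 1.938; IV = 5.23 / 2.83 ≈ 1.848.
|Δ from 2.000|: I 0.098; II 0.209; III 0.062; IV 0.152.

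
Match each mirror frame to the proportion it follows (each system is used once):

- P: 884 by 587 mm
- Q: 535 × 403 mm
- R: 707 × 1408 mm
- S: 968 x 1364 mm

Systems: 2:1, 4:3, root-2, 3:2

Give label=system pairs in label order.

P=3:2, Q=4:3, R=2:1, S=root-2

Ratios: P ≈ 1.506; Q ≈ 1.328; R ≈ 1.992; S ≈ 1.409.
Targets: 2:1 ≈ 2.000; 4:3 ≈ 1.333; root-2 ≈ 1.414; 3:2 ≈ 1.500.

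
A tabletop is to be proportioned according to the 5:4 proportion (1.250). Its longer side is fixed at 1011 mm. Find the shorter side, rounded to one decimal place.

5:4 = 1.25000.
Shorter side = 1011 ÷ 1.25000 ≈ 808.800 → 808.8 mm.

808.8 mm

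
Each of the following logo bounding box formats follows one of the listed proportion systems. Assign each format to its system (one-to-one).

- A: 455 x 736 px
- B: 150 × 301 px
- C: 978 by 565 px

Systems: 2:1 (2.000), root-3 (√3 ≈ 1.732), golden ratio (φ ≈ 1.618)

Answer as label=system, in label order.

A=golden ratio, B=2:1, C=root-3

A = 736/455 ≈ 1.618 → golden ratio (1.618)
B = 301/150 ≈ 2.007 → 2:1 (2.000)
C = 978/565 ≈ 1.731 → root-3 (1.732)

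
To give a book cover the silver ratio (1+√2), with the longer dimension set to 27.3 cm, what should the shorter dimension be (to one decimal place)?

11.3 cm

silver ratio ≈ 2.41421.
Shorter side = 27.3 ÷ 2.41421 ≈ 11.308 → 11.3 cm.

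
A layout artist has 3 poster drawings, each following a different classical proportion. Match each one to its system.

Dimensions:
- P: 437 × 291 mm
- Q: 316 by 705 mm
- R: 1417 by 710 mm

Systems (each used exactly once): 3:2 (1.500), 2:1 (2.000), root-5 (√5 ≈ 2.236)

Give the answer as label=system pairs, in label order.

Ratios: P ≈ 1.502; Q ≈ 2.231; R ≈ 1.996.
Targets: 3:2 ≈ 1.500; 2:1 ≈ 2.000; root-5 ≈ 2.236.

P=3:2, Q=root-5, R=2:1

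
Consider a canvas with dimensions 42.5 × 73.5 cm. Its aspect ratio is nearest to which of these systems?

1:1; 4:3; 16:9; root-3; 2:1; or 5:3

73.5/42.5 ≈ 1.729. Nearest candidates are root-3 (1.732, off by 0.003) and 16:9 (1.778, off by 0.049).

root-3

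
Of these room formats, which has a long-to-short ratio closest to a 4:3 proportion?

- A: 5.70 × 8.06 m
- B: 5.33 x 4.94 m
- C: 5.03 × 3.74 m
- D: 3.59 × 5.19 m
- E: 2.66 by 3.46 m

Target 4:3 ≈ 1.333.
A: 1.414 (Δ0.081)  B: 1.079 (Δ0.254)  C: 1.345 (Δ0.012)  D: 1.446 (Δ0.113)  E: 1.301 (Δ0.032)

C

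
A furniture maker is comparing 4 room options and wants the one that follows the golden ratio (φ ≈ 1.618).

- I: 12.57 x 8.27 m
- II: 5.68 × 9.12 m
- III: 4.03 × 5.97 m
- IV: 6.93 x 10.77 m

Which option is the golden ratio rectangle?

Target golden ratio ≈ 1.618.
I: 1.520 (Δ0.098)  II: 1.606 (Δ0.012)  III: 1.481 (Δ0.137)  IV: 1.554 (Δ0.064)

II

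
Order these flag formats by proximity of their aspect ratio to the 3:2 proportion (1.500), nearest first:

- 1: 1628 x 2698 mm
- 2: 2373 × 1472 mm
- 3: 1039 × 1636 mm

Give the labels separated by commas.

1: 2698/1628 ≈ 1.657 → |1.657 − 1.500| = 0.157
2: 2373/1472 ≈ 1.612 → |1.612 − 1.500| = 0.112
3: 1636/1039 ≈ 1.575 → |1.575 − 1.500| = 0.075

3, 2, 1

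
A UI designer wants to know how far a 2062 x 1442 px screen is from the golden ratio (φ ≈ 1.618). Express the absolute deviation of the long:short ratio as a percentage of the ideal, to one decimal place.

Ratio = 2062 / 1442 ≈ 1.4300.
Ideal golden ratio ≈ 1.6180. |1.4300 − 1.6180| / 1.6180 ≈ 11.62% → 11.6%.

11.6%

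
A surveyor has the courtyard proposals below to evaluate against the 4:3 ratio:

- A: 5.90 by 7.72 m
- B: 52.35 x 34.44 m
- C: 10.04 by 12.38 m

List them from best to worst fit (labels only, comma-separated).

A: 7.72/5.90 ≈ 1.308 → |1.308 − 1.333| = 0.025
B: 52.35/34.44 ≈ 1.520 → |1.520 − 1.333| = 0.187
C: 12.38/10.04 ≈ 1.233 → |1.233 − 1.333| = 0.100

A, C, B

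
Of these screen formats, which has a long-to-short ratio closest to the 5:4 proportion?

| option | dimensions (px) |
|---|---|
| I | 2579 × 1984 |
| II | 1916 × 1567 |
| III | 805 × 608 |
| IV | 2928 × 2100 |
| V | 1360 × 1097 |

Target 5:4 ≈ 1.250.
I: 1.300 (Δ0.050)  II: 1.223 (Δ0.027)  III: 1.324 (Δ0.074)  IV: 1.394 (Δ0.144)  V: 1.240 (Δ0.010)

V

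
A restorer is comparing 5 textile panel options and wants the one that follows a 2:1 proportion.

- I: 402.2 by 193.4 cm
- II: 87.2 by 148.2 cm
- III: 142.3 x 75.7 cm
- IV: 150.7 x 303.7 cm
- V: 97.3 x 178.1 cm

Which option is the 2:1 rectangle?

Ratios (long/short): I ≈ 2.080; II ≈ 1.700; III ≈ 1.880; IV ≈ 2.015; V ≈ 1.830.
2:1 ≈ 2.000; option IV is nearest (Δ 0.015).

IV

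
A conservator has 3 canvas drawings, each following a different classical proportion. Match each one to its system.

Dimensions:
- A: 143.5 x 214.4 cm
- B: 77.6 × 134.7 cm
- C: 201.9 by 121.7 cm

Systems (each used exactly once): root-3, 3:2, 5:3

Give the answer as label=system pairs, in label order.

A=3:2, B=root-3, C=5:3

A = 214.4/143.5 ≈ 1.494 → 3:2 (1.500)
B = 134.7/77.6 ≈ 1.736 → root-3 (1.732)
C = 201.9/121.7 ≈ 1.659 → 5:3 (1.667)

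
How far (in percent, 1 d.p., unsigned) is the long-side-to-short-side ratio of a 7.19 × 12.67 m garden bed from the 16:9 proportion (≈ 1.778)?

0.9%

Ratio = 12.67 / 7.19 ≈ 1.7622.
Ideal 16:9 ≈ 1.7778. |1.7622 − 1.7778| / 1.7778 ≈ 0.88% → 0.9%.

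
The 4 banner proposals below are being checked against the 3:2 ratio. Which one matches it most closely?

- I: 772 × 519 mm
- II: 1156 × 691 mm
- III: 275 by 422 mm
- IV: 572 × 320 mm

I

Target 3:2 ≈ 1.500.
I: 1.487 (Δ0.013)  II: 1.673 (Δ0.173)  III: 1.535 (Δ0.035)  IV: 1.788 (Δ0.288)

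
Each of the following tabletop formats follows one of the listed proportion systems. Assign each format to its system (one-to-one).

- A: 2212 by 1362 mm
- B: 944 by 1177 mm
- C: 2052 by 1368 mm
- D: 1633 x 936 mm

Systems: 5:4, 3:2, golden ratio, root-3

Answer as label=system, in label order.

A=golden ratio, B=5:4, C=3:2, D=root-3

Ratios: A ≈ 1.624; B ≈ 1.247; C ≈ 1.500; D ≈ 1.745.
Targets: 5:4 ≈ 1.250; 3:2 ≈ 1.500; golden ratio ≈ 1.618; root-3 ≈ 1.732.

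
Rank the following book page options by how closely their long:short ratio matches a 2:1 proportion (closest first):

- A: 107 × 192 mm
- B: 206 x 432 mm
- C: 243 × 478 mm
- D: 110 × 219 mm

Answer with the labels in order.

D, C, B, A

Ratios: A = 192 / 107 ≈ 1.794; B = 432 / 206 ≈ 2.097; C = 478 / 243 ≈ 1.967; D = 219 / 110 ≈ 1.991.
|Δ from 2.000|: A 0.206; B 0.097; C 0.033; D 0.009.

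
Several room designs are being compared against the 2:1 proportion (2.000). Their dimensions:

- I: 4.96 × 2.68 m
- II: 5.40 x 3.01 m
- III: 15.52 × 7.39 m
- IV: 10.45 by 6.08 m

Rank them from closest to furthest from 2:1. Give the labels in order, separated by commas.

Ratios: I = 4.96 / 2.68 ≈ 1.851; II = 5.40 / 3.01 ≈ 1.794; III = 15.52 / 7.39 ≈ 2.100; IV = 10.45 / 6.08 ≈ 1.719.
|Δ from 2.000|: I 0.149; II 0.206; III 0.100; IV 0.281.

III, I, II, IV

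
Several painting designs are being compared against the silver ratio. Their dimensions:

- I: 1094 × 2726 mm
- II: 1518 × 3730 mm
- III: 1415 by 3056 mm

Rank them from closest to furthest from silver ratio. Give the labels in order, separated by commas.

II, I, III

Ratios: I = 2726 / 1094 ≈ 2.492; II = 3730 / 1518 ≈ 2.457; III = 3056 / 1415 ≈ 2.160.
|Δ from 2.414|: I 0.078; II 0.043; III 0.254.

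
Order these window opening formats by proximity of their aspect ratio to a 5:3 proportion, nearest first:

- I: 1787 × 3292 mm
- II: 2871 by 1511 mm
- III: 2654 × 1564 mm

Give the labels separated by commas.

Ratios: I = 3292 / 1787 ≈ 1.842; II = 2871 / 1511 ≈ 1.900; III = 2654 / 1564 ≈ 1.697.
|Δ from 1.667|: I 0.175; II 0.233; III 0.030.

III, I, II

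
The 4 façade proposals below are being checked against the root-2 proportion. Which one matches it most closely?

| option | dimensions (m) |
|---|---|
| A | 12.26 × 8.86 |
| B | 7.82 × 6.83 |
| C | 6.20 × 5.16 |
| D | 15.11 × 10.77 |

Ratios (long/short): A ≈ 1.384; B ≈ 1.145; C ≈ 1.202; D ≈ 1.403.
root-2 ≈ 1.414; option D is nearest (Δ 0.011).

D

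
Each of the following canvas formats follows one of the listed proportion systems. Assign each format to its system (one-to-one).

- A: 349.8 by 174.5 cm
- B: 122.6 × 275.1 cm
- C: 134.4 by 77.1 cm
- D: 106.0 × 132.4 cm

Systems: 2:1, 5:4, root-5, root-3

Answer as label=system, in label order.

A=2:1, B=root-5, C=root-3, D=5:4

Ratios: A ≈ 2.005; B ≈ 2.244; C ≈ 1.743; D ≈ 1.249.
Targets: 2:1 ≈ 2.000; 5:4 ≈ 1.250; root-5 ≈ 2.236; root-3 ≈ 1.732.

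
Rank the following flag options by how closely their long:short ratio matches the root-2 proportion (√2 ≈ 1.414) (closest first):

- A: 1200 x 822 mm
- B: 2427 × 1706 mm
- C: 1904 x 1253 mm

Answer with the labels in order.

B, A, C

A: 1200/822 ≈ 1.460 → |1.460 − 1.414| = 0.046
B: 2427/1706 ≈ 1.423 → |1.423 − 1.414| = 0.009
C: 1904/1253 ≈ 1.520 → |1.520 − 1.414| = 0.106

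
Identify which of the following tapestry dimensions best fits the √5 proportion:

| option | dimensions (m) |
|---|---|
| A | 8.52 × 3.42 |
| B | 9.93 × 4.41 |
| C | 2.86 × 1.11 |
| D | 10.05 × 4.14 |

Target root-5 ≈ 2.236.
A: 2.491 (Δ0.255)  B: 2.252 (Δ0.016)  C: 2.577 (Δ0.341)  D: 2.428 (Δ0.192)

B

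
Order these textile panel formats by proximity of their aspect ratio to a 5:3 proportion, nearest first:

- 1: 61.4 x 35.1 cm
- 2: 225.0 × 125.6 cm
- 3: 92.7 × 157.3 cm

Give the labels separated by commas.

3, 1, 2

1: 61.4/35.1 ≈ 1.749 → |1.749 − 1.667| = 0.082
2: 225.0/125.6 ≈ 1.791 → |1.791 − 1.667| = 0.124
3: 157.3/92.7 ≈ 1.697 → |1.697 − 1.667| = 0.030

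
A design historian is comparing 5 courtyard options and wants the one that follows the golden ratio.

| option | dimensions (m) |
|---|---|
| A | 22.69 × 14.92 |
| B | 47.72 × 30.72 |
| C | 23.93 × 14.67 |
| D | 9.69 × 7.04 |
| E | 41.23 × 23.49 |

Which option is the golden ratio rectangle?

Target golden ratio ≈ 1.618.
A: 1.521 (Δ0.097)  B: 1.553 (Δ0.065)  C: 1.631 (Δ0.013)  D: 1.376 (Δ0.242)  E: 1.755 (Δ0.137)

C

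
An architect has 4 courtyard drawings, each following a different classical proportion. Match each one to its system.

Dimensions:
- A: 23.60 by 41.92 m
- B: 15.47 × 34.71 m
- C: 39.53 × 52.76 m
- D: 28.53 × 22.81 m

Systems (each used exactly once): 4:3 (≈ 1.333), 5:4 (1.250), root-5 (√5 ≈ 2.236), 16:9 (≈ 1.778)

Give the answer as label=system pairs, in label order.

A=16:9, B=root-5, C=4:3, D=5:4

Ratios: A ≈ 1.776; B ≈ 2.244; C ≈ 1.335; D ≈ 1.251.
Targets: 4:3 ≈ 1.333; 5:4 ≈ 1.250; root-5 ≈ 2.236; 16:9 ≈ 1.778.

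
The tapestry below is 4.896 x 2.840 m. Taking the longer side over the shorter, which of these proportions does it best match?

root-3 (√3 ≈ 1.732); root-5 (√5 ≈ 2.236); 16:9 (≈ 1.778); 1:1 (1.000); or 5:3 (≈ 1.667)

root-3

Ratio = 4.896 / 2.840 ≈ 1.724.
Distances: root-3 1.732 (Δ 0.008); root-5 2.236 (Δ 0.512); 16:9 1.778 (Δ 0.054); 1:1 1.000 (Δ 0.724); 5:3 1.667 (Δ 0.057).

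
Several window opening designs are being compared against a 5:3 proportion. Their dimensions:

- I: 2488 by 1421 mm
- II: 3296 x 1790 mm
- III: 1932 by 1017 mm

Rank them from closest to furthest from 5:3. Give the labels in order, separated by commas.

I, II, III

Ratios: I = 2488 / 1421 ≈ 1.751; II = 3296 / 1790 ≈ 1.841; III = 1932 / 1017 ≈ 1.900.
|Δ from 1.667|: I 0.084; II 0.174; III 0.233.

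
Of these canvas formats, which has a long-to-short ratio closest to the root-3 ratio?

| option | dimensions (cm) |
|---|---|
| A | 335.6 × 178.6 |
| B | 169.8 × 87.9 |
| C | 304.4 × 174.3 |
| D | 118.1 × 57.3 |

C

Target root-3 ≈ 1.732.
A: 1.879 (Δ0.147)  B: 1.932 (Δ0.200)  C: 1.746 (Δ0.014)  D: 2.061 (Δ0.329)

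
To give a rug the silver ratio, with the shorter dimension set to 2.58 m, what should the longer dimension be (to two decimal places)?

6.23 m

silver ratio ≈ 2.41421.
Longer side = 2.58 × 2.41421 ≈ 6.2287 → 6.23 m.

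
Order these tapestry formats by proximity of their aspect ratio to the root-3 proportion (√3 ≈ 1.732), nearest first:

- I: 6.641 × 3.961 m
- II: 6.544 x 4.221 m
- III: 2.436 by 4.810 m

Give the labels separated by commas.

I: 6.641/3.961 ≈ 1.677 → |1.677 − 1.732| = 0.055
II: 6.544/4.221 ≈ 1.550 → |1.550 − 1.732| = 0.182
III: 4.810/2.436 ≈ 1.975 → |1.975 − 1.732| = 0.243

I, II, III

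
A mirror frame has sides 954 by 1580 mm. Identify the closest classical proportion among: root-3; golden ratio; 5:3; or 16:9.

Ratio = 1580 / 954 ≈ 1.656.
Distances: root-3 1.732 (Δ 0.076); golden ratio 1.618 (Δ 0.038); 5:3 1.667 (Δ 0.011); 16:9 1.778 (Δ 0.122).

5:3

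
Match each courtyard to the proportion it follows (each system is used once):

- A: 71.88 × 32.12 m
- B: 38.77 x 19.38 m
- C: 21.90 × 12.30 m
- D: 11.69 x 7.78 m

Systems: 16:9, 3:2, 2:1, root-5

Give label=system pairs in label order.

Ratios: A ≈ 2.238; B ≈ 2.001; C ≈ 1.780; D ≈ 1.503.
Targets: 16:9 ≈ 1.778; 3:2 ≈ 1.500; 2:1 ≈ 2.000; root-5 ≈ 2.236.

A=root-5, B=2:1, C=16:9, D=3:2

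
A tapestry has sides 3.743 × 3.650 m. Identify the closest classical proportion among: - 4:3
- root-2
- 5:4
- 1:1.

1:1

Ratio = 3.743 / 3.650 ≈ 1.025.
Distances: 4:3 1.333 (Δ 0.308); root-2 1.414 (Δ 0.389); 5:4 1.250 (Δ 0.225); 1:1 1.000 (Δ 0.025).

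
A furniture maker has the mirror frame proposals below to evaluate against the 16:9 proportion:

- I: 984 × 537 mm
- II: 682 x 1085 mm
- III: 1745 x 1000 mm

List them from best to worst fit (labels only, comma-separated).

I: 984/537 ≈ 1.832 → |1.832 − 1.778| = 0.054
II: 1085/682 ≈ 1.591 → |1.591 − 1.778| = 0.187
III: 1745/1000 ≈ 1.745 → |1.745 − 1.778| = 0.033

III, I, II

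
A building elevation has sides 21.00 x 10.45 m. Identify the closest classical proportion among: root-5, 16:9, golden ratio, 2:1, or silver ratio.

21.00/10.45 ≈ 2.010. Nearest candidates are 2:1 (2.000, off by 0.010) and root-5 (2.236, off by 0.226).

2:1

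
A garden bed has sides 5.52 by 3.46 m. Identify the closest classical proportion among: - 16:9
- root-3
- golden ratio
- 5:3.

5.52/3.46 ≈ 1.595. Nearest candidates are golden ratio (1.618, off by 0.023) and 5:3 (1.667, off by 0.072).

golden ratio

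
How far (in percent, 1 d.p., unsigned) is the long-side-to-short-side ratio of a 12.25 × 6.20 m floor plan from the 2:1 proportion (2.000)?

Ratio = 12.25 / 6.20 ≈ 1.9758.
Ideal 2:1 = 2.0000. |1.9758 − 2.0000| / 2.0000 ≈ 1.21% → 1.2%.

1.2%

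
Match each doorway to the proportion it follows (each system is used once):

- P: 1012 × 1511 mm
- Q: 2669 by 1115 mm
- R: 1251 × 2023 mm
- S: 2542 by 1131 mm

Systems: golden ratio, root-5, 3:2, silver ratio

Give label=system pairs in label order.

P=3:2, Q=silver ratio, R=golden ratio, S=root-5

Ratios: P ≈ 1.493; Q ≈ 2.394; R ≈ 1.617; S ≈ 2.248.
Targets: golden ratio ≈ 1.618; root-5 ≈ 2.236; 3:2 ≈ 1.500; silver ratio ≈ 2.414.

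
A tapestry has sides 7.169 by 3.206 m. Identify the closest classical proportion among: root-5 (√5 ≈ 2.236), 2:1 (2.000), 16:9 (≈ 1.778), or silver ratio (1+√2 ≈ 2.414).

Ratio = 7.169 / 3.206 ≈ 2.236.
Distances: root-5 2.236 (Δ 0.000); 2:1 2.000 (Δ 0.236); 16:9 1.778 (Δ 0.458); silver ratio 2.414 (Δ 0.178).

root-5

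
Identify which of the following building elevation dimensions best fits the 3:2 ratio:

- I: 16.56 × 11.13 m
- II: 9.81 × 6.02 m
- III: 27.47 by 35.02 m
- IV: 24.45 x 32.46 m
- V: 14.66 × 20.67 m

Ratios (long/short): I ≈ 1.488; II ≈ 1.630; III ≈ 1.275; IV ≈ 1.328; V ≈ 1.410.
3:2 ≈ 1.500; option I is nearest (Δ 0.012).

I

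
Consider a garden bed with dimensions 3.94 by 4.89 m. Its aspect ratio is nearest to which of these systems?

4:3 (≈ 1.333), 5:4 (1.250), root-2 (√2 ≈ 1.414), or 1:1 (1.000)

Ratio = 4.89 / 3.94 ≈ 1.241.
Distances: 4:3 1.333 (Δ 0.092); 5:4 1.250 (Δ 0.009); root-2 1.414 (Δ 0.173); 1:1 1.000 (Δ 0.241).

5:4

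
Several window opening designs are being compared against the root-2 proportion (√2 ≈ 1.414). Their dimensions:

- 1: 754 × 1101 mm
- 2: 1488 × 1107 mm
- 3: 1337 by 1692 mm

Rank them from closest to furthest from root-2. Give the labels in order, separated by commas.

1, 2, 3

Ratios: 1 = 1101 / 754 ≈ 1.460; 2 = 1488 / 1107 ≈ 1.344; 3 = 1692 / 1337 ≈ 1.266.
|Δ from 1.414|: 1 0.046; 2 0.070; 3 0.148.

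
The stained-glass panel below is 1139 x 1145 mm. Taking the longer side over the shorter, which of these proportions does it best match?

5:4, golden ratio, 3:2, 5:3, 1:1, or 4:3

1:1

Ratio = 1145 / 1139 ≈ 1.005.
Distances: 5:4 1.250 (Δ 0.245); golden ratio 1.618 (Δ 0.613); 3:2 1.500 (Δ 0.495); 5:3 1.667 (Δ 0.662); 1:1 1.000 (Δ 0.005); 4:3 1.333 (Δ 0.328).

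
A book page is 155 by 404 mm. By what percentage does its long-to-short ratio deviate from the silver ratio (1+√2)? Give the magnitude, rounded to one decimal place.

8.0%

Ratio = 404 / 155 ≈ 2.6065.
Ideal silver ratio ≈ 2.4142. |2.6065 − 2.4142| / 2.4142 ≈ 7.97% → 8.0%.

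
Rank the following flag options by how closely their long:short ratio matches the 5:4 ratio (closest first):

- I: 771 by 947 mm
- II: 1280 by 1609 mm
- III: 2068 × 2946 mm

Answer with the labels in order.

II, I, III

Ratios: I = 947 / 771 ≈ 1.228; II = 1609 / 1280 ≈ 1.257; III = 2946 / 2068 ≈ 1.425.
|Δ from 1.250|: I 0.022; II 0.007; III 0.175.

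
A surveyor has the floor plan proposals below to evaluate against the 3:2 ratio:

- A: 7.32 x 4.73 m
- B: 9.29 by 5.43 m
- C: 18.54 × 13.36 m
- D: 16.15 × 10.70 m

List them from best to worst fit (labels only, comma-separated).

D, A, C, B

A: 7.32/4.73 ≈ 1.548 → |1.548 − 1.500| = 0.048
B: 9.29/5.43 ≈ 1.711 → |1.711 − 1.500| = 0.211
C: 18.54/13.36 ≈ 1.388 → |1.388 − 1.500| = 0.112
D: 16.15/10.70 ≈ 1.509 → |1.509 − 1.500| = 0.009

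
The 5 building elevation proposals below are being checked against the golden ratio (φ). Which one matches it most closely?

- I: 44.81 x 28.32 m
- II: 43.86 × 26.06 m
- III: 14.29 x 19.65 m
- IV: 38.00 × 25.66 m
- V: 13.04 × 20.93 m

V

Ratios (long/short): I ≈ 1.582; II ≈ 1.683; III ≈ 1.375; IV ≈ 1.481; V ≈ 1.605.
golden ratio ≈ 1.618; option V is nearest (Δ 0.013).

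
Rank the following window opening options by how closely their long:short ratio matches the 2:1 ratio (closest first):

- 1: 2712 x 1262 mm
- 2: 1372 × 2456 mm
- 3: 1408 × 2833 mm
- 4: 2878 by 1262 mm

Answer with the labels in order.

3, 1, 2, 4

Ratios: 1 = 2712 / 1262 ≈ 2.149; 2 = 2456 / 1372 ≈ 1.790; 3 = 2833 / 1408 ≈ 2.012; 4 = 2878 / 1262 ≈ 2.281.
|Δ from 2.000|: 1 0.149; 2 0.210; 3 0.012; 4 0.281.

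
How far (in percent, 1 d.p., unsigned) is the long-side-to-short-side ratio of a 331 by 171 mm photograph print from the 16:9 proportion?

Ratio = 331 / 171 ≈ 1.9357.
Ideal 16:9 ≈ 1.7778. |1.9357 − 1.7778| / 1.7778 ≈ 8.88% → 8.9%.

8.9%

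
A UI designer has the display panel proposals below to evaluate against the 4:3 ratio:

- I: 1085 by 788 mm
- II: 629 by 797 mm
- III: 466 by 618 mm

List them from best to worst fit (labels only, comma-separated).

I: 1085/788 ≈ 1.377 → |1.377 − 1.333| = 0.044
II: 797/629 ≈ 1.267 → |1.267 − 1.333| = 0.066
III: 618/466 ≈ 1.326 → |1.326 − 1.333| = 0.007

III, I, II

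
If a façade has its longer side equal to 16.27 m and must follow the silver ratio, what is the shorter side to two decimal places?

silver ratio ≈ 2.41421.
Shorter side = 16.27 ÷ 2.41421 ≈ 6.7393 → 6.74 m.

6.74 m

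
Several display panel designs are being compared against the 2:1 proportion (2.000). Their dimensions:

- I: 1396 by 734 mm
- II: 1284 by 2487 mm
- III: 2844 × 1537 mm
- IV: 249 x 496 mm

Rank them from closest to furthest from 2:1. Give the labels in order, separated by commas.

IV, II, I, III

I: 1396/734 ≈ 1.902 → |1.902 − 2.000| = 0.098
II: 2487/1284 ≈ 1.937 → |1.937 − 2.000| = 0.063
III: 2844/1537 ≈ 1.850 → |1.850 − 2.000| = 0.150
IV: 496/249 ≈ 1.992 → |1.992 − 2.000| = 0.008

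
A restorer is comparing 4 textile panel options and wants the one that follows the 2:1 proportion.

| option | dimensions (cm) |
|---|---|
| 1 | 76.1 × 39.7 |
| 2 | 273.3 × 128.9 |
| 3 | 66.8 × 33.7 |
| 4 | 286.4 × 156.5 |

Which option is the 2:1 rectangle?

3

Ratios (long/short): 1 ≈ 1.917; 2 ≈ 2.120; 3 ≈ 1.982; 4 ≈ 1.830.
2:1 ≈ 2.000; option 3 is nearest (Δ 0.018).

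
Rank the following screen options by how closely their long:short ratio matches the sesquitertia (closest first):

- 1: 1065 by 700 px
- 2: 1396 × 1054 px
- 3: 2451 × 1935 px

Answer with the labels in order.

Ratios: 1 = 1065 / 700 ≈ 1.521; 2 = 1396 / 1054 ≈ 1.324; 3 = 2451 / 1935 ≈ 1.267.
|Δ from 1.333|: 1 0.188; 2 0.009; 3 0.066.

2, 3, 1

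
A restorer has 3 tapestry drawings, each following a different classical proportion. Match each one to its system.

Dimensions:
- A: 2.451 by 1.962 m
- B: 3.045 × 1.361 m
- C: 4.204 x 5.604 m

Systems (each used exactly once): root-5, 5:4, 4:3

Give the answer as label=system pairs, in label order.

A=5:4, B=root-5, C=4:3

A = 2.451/1.962 ≈ 1.249 → 5:4 (1.250)
B = 3.045/1.361 ≈ 2.237 → root-5 (2.236)
C = 5.604/4.204 ≈ 1.333 → 4:3 (1.333)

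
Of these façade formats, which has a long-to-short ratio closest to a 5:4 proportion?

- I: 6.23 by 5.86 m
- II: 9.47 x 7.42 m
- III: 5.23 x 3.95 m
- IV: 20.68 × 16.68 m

Target 5:4 ≈ 1.250.
I: 1.063 (Δ0.187)  II: 1.276 (Δ0.026)  III: 1.324 (Δ0.074)  IV: 1.240 (Δ0.010)

IV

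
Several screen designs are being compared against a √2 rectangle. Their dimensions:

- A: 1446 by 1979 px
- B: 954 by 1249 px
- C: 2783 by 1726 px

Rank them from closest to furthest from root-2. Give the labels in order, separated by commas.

A: 1979/1446 ≈ 1.369 → |1.369 − 1.414| = 0.045
B: 1249/954 ≈ 1.309 → |1.309 − 1.414| = 0.105
C: 2783/1726 ≈ 1.612 → |1.612 − 1.414| = 0.198

A, B, C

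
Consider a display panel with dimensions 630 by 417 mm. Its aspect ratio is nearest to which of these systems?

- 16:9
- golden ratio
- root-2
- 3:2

630/417 ≈ 1.511. Nearest candidates are 3:2 (1.500, off by 0.011) and root-2 (1.414, off by 0.097).

3:2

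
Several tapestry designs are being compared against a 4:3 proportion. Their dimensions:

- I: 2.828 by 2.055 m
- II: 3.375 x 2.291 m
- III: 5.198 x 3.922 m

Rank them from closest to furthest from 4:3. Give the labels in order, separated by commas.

III, I, II

I: 2.828/2.055 ≈ 1.376 → |1.376 − 1.333| = 0.043
II: 3.375/2.291 ≈ 1.473 → |1.473 − 1.333| = 0.140
III: 5.198/3.922 ≈ 1.325 → |1.325 − 1.333| = 0.008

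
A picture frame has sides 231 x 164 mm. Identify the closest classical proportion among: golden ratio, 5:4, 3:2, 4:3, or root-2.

231/164 ≈ 1.409. Nearest candidates are root-2 (1.414, off by 0.005) and 4:3 (1.333, off by 0.076).

root-2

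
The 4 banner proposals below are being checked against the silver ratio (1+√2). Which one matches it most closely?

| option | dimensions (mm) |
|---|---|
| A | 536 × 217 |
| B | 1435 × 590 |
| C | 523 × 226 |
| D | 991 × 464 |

Ratios (long/short): A ≈ 2.470; B ≈ 2.432; C ≈ 2.314; D ≈ 2.136.
silver ratio ≈ 2.414; option B is nearest (Δ 0.018).

B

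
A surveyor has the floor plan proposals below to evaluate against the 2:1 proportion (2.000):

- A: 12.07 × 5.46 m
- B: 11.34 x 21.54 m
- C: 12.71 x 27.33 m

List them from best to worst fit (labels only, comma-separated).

B, C, A

A: 12.07/5.46 ≈ 2.211 → |2.211 − 2.000| = 0.211
B: 21.54/11.34 ≈ 1.899 → |1.899 − 2.000| = 0.101
C: 27.33/12.71 ≈ 2.150 → |2.150 − 2.000| = 0.150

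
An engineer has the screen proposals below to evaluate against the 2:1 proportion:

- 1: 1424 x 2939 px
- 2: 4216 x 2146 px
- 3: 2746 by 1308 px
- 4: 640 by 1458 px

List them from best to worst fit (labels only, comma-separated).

Ratios: 1 = 2939 / 1424 ≈ 2.064; 2 = 4216 / 2146 ≈ 1.965; 3 = 2746 / 1308 ≈ 2.099; 4 = 1458 / 640 ≈ 2.278.
|Δ from 2.000|: 1 0.064; 2 0.035; 3 0.099; 4 0.278.

2, 1, 3, 4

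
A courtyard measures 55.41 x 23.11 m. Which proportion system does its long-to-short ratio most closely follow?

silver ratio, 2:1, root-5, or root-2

Ratio = 55.41 / 23.11 ≈ 2.398.
Distances: silver ratio 2.414 (Δ 0.016); 2:1 2.000 (Δ 0.398); root-5 2.236 (Δ 0.162); root-2 1.414 (Δ 0.984).

silver ratio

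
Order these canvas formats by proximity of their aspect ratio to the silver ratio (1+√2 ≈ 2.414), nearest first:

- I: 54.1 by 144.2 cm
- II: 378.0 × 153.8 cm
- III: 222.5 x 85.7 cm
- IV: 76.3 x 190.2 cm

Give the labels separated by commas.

I: 144.2/54.1 ≈ 2.665 → |2.665 − 2.414| = 0.251
II: 378.0/153.8 ≈ 2.458 → |2.458 − 2.414| = 0.044
III: 222.5/85.7 ≈ 2.596 → |2.596 − 2.414| = 0.182
IV: 190.2/76.3 ≈ 2.493 → |2.493 − 2.414| = 0.079

II, IV, III, I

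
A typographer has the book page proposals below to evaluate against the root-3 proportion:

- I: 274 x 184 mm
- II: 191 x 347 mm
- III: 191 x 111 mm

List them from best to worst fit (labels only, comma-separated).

III, II, I

I: 274/184 ≈ 1.489 → |1.489 − 1.732| = 0.243
II: 347/191 ≈ 1.817 → |1.817 − 1.732| = 0.085
III: 191/111 ≈ 1.721 → |1.721 − 1.732| = 0.011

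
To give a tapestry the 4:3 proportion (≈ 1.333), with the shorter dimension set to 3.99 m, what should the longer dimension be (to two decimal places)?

5.32 m

4:3 ≈ 1.33333.
Longer side = 3.99 × 1.33333 ≈ 5.3200 → 5.32 m.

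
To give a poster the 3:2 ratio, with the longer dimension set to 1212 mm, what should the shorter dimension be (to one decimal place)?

808.0 mm

3:2 = 1.50000.
Shorter side = 1212 ÷ 1.50000 ≈ 808.000 → 808.0 mm.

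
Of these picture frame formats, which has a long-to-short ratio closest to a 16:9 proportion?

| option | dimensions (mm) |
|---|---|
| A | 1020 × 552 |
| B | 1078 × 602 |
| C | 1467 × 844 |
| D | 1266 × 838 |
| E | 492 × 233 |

Target 16:9 ≈ 1.778.
A: 1.848 (Δ0.070)  B: 1.791 (Δ0.013)  C: 1.738 (Δ0.040)  D: 1.511 (Δ0.267)  E: 2.112 (Δ0.334)

B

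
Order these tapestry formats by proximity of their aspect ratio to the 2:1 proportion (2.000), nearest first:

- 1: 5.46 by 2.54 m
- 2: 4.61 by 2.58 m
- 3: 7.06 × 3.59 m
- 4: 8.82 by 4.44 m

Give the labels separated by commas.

Ratios: 1 = 5.46 / 2.54 ≈ 2.150; 2 = 4.61 / 2.58 ≈ 1.787; 3 = 7.06 / 3.59 ≈ 1.967; 4 = 8.82 / 4.44 ≈ 1.986.
|Δ from 2.000|: 1 0.150; 2 0.213; 3 0.033; 4 0.014.

4, 3, 1, 2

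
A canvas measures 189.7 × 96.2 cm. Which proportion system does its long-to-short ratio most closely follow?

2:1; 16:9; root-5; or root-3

2:1

Ratio = 189.7 / 96.2 ≈ 1.972.
Distances: 2:1 2.000 (Δ 0.028); 16:9 1.778 (Δ 0.194); root-5 2.236 (Δ 0.264); root-3 1.732 (Δ 0.240).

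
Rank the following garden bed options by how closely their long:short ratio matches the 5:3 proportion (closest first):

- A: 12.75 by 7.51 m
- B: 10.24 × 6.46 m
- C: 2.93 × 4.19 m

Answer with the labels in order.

A, B, C

A: 12.75/7.51 ≈ 1.698 → |1.698 − 1.667| = 0.031
B: 10.24/6.46 ≈ 1.585 → |1.585 − 1.667| = 0.082
C: 4.19/2.93 ≈ 1.430 → |1.430 − 1.667| = 0.237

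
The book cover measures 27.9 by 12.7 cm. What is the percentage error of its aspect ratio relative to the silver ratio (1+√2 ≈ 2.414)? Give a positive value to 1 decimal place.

Ratio = 27.9 / 12.7 ≈ 2.1969.
Ideal silver ratio ≈ 2.4142. |2.1969 − 2.4142| / 2.4142 ≈ 9.00% → 9.0%.

9.0%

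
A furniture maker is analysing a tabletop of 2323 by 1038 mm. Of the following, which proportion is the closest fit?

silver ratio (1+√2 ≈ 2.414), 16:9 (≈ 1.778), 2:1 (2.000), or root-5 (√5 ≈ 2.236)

root-5

2323/1038 ≈ 2.238. Nearest candidates are root-5 (2.236, off by 0.002) and silver ratio (2.414, off by 0.176).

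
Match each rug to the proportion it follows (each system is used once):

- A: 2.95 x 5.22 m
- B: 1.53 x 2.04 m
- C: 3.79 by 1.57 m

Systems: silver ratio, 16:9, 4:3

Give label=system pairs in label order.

Ratios: A ≈ 1.769; B ≈ 1.333; C ≈ 2.414.
Targets: silver ratio ≈ 2.414; 16:9 ≈ 1.778; 4:3 ≈ 1.333.

A=16:9, B=4:3, C=silver ratio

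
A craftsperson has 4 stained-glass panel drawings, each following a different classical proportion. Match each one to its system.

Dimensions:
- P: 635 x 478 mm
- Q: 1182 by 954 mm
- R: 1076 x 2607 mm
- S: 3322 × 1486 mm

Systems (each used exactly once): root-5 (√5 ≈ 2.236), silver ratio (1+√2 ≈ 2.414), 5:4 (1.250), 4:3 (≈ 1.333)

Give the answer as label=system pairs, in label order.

P = 635/478 ≈ 1.328 → 4:3 (1.333)
Q = 1182/954 ≈ 1.239 → 5:4 (1.250)
R = 2607/1076 ≈ 2.423 → silver ratio (2.414)
S = 3322/1486 ≈ 2.236 → root-5 (2.236)

P=4:3, Q=5:4, R=silver ratio, S=root-5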